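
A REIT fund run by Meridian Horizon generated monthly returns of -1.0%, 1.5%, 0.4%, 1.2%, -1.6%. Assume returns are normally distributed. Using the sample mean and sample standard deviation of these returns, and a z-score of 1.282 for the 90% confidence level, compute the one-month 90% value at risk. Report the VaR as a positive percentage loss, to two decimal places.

1.64

μ = (-1 + 1.5 + 0.4 + 1.2 − 1.6) / 5 = 0.50 / 5 = 0.1000%
Sample σ = √[Σ(r − μ)² / 4] = √[7.3600 / 4] = √1.8400 = 1.3565%
VaR = −(μ − z·σ) = −(0.1000 − 1.282 × 1.3565) = −(-1.6390) = 1.6390%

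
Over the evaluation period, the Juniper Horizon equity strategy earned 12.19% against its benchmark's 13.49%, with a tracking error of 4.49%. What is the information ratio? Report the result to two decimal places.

-0.29

IR = (Rp − Rb) / TE = (12.19% − 13.49%) / 4.49% = -1.30% / 4.49% = -0.2895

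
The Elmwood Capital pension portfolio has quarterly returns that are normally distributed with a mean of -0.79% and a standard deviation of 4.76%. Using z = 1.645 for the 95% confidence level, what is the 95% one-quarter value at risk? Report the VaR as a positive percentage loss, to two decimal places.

VaR (as % loss) = −(μ − z·σ) = −(-0.79% − 1.645 × 4.76%) = −(-8.6202%) = 8.6202%

8.62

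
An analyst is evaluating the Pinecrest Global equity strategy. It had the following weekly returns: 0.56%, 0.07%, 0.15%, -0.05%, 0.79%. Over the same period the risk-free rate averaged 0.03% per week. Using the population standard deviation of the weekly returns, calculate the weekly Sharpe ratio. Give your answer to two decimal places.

Mean return μ = 1.520 / 5 = 0.3040%
Population std dev = √[0.5055 / 5] = 0.3180%
Sharpe = (μ − rf) / σ = (0.3040 − 0.03) / 0.3180 = 0.2740 / 0.3180 = 0.8616

0.86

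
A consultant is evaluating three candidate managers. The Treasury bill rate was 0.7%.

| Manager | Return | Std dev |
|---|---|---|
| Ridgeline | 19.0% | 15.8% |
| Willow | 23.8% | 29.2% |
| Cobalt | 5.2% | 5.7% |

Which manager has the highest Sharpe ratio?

Ridgeline: Sharpe ratio = (19.0% − 0.7%) / 15.8% = 1.158
Willow: Sharpe ratio = (23.8% − 0.7%) / 29.2% = 0.791
Cobalt: Sharpe ratio = (5.2% − 0.7%) / 5.7% = 0.789
Highest: Ridgeline (1.158).

Ridgeline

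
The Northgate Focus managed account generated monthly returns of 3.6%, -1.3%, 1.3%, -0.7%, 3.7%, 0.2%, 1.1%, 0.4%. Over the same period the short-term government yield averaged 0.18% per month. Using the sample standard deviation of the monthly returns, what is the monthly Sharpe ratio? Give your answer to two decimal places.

0.47

Mean return μ = 8.30 / 8 = 1.0375%
Σ(r − μ)² = (3.6 − 1.0375)² + (-1.3 − 1.0375)² + (1.3 − 1.0375)² + … = 23.3188
sample σ = √(23.3188 / 7) = √3.3313 = 1.8252%
Sharpe = (μ − rf) / σ = (1.0375 − 0.18) / 1.8252 = 0.8575 / 1.8252 = 0.4698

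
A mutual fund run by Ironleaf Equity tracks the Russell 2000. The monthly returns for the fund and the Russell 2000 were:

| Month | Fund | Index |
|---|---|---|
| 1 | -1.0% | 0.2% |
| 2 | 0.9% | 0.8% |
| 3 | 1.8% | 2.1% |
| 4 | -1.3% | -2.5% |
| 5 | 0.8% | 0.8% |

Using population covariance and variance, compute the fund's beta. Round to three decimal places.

0.678

r̄p = 0.2400%,  r̄m = 0.2800%
Cov = Σ(rp − r̄p)(rm − r̄m) / 5 = 1.5708
Var(rm) = Σ(rm − r̄m)² / 5 = 2.3176
β = Cov / Var = 1.5708 / 2.3176 = 0.6778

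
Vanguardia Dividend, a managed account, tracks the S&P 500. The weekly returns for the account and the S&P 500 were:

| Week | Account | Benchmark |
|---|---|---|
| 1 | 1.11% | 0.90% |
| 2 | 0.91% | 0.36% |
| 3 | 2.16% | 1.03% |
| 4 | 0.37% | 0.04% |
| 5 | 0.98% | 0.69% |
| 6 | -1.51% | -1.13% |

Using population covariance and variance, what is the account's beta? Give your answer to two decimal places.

r̄p = 0.6700%,  r̄m = 0.3150%
Cov = Σ(rp − r̄p)(rm − r̄m) / 6 = 0.7804
Var(rm) = Σ(rm − r̄m)² / 6 = 0.5266
β = Cov / Var = 0.7804 / 0.5266 = 1.4820

1.48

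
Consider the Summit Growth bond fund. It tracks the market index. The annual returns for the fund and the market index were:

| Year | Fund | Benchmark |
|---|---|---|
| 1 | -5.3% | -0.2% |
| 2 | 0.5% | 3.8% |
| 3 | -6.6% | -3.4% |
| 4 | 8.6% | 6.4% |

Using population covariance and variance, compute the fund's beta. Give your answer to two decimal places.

r̄p = -0.7000%,  r̄m = 1.6500%
Cov = Σ(rp − r̄p)(rm − r̄m) / 4 = 21.2650
Var(rm) = Σ(rm − r̄m)² / 4 = 14.0275
β = Cov / Var = 21.2650 / 14.0275 = 1.5160

1.52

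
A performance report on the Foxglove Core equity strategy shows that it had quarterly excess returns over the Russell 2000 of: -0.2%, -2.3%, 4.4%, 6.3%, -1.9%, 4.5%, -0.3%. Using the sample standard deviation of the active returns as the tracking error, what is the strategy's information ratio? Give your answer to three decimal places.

0.431

Mean return μ = 10.50 / 7 = 1.5000%
Σ(r − μ)² = (-0.2 − 1.5000)² + (-2.3 − 1.5000)² + (4.4 − 1.5000)² + … = 72.5800
sample σ = √(72.5800 / 6) = √12.0967 = 3.4780%
IR = μ / tracking error = 1.5000 / 3.4780 = 0.4313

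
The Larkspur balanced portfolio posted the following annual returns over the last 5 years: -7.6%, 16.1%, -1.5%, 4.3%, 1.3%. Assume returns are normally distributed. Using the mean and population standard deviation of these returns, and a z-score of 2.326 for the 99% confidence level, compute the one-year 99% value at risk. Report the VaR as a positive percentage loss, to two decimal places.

15.73

μ = (-7.6 + 16.1 − 1.5 + 4.3 + 1.3) / 5 = 2.5200%
Σ(r − μ)² = (-7.6 − 2.5200)² + (16.1 − 2.5200)² + … = 307.6480
σ = √[307.6480 / 5] = 7.8441%
VaR = −(μ − z·σ) = −(2.5200 − 2.326 × 7.8441) = −(-15.7254) = 15.7254%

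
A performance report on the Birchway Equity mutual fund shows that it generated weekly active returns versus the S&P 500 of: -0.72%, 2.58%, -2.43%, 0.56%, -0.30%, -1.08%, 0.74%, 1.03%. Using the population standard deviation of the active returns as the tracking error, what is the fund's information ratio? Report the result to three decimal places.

Mean return r̄ = 0.380 / 8 = 0.0475%
Population σ = √[Σ(r − r̄)² / 8] = √[16.2402 / 8] = √2.0300 = 1.4248%
IR = r̄ / tracking error = 0.0475 / 1.4248 = 0.0333

0.033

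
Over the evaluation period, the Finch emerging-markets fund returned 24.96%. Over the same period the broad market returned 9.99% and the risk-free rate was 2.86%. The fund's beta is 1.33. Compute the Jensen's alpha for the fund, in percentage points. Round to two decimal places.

12.62

CAPM expected return = Rf + β(Rm − Rf) = 2.86% + 1.33 × (9.99% − 2.86%) = 2.86 + 1.33 × 7.13 = 12.3429%
Jensen's α = Rp − E[R] = 24.96% − 12.3429% = 12.6171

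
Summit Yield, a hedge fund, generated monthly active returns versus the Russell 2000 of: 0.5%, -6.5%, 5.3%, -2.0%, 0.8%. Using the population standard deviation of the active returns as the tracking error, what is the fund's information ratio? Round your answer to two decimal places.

Mean return r̄ = -1.90 / 5 = -0.3800%
Population std dev = √[74.5080 / 5] = 3.8603%
IR = r̄ / tracking error = -0.3800 / 3.8603 = -0.0984

-0.10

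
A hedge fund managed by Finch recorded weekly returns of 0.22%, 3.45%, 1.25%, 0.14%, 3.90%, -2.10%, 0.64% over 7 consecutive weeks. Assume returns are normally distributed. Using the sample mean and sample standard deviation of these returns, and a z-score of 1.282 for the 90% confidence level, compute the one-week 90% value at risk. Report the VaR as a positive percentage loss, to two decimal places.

1.57

μ = (0.22 + 3.45 + 1.25 + 0.14 + 3.9 − 2.1 + 0.64) / 7 = 7.500 / 7 = 1.0714%
Sample std dev = √[25.5269 / 6] = 2.0626%
VaR = −(μ − z·σ) = −(1.0714 − 1.282 × 2.0626) = −(-1.5729) = 1.5729%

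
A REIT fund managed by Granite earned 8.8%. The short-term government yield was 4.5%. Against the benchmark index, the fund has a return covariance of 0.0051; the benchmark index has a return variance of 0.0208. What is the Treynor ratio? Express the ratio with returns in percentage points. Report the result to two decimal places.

β = Cov / Var = 0.0051 / 0.0208 = 0.2452
Treynor = (Rp − Rf) / β = (8.8% − 4.5%) / 0.2452 = 4.30 / 0.2452 = 17.5367

17.54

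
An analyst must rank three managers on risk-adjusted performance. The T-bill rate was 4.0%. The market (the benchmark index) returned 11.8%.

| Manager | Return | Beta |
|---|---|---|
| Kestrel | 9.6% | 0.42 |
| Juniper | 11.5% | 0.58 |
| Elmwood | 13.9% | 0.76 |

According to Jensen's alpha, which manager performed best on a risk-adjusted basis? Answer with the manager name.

Elmwood

Kestrel: α = 9.6% − [4.0% + 0.42 × (11.8% − 4.0%)] = 2.324
Juniper: α = 11.5% − [4.0% + 0.58 × (11.8% − 4.0%)] = 2.976
Elmwood: α = 13.9% − [4.0% + 0.76 × (11.8% − 4.0%)] = 3.972
Highest: Elmwood (3.972).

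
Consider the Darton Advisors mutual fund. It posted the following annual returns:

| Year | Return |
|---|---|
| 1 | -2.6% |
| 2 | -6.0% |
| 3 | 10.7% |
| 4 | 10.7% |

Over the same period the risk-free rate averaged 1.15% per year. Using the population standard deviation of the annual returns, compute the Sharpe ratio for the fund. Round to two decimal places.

μ = (-2.6 − 6 + 10.7 + 10.7) / 4 = 3.2000%
Population σ = √[Σ(r − μ)² / 4] = √[230.7800 / 4] = √57.6950 = 7.5957%
Sharpe = (μ − rf) / σ = (3.2000 − 1.15) / 7.5957 = 2.0500 / 7.5957 = 0.2699

0.27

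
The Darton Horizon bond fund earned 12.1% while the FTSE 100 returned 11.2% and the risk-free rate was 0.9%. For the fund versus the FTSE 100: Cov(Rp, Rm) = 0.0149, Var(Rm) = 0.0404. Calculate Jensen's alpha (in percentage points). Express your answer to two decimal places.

β = Cov / Var = 0.0149 / 0.0404 = 0.3688
E[R] = Rf + β(Rm − Rf) = 0.9% + 0.3688 × (11.2% − 0.9%) = 4.6986%
α = Rp − E[R] = 12.1% − 4.6986% = 7.4014

7.40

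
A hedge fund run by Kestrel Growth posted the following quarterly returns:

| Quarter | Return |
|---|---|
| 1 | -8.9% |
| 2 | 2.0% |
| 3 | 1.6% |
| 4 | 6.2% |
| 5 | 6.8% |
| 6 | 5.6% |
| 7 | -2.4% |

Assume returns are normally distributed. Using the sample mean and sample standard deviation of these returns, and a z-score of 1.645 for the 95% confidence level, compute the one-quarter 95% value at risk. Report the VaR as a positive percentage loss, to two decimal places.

r̄ = (-8.9 + 2 + 1.6 + 6.2 + 6.8 + 5.6 − 2.4) / 7 = 10.90 / 7 = 1.5571%
Sample std dev = √[190.5971 / 6] = 5.6361%
VaR = −(r̄ − z·σ) = −(1.5571 − 1.645 × 5.6361) = −(-7.7143) = 7.7143%

7.71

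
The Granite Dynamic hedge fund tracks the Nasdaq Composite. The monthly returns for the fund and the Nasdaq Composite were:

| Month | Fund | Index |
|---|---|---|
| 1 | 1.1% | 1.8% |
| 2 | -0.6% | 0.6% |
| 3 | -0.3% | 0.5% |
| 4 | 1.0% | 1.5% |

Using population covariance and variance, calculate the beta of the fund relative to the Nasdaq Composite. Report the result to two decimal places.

r̄p = 0.3000%,  r̄m = 1.1000%
Cov = Σ(rp − r̄p)(rm − r̄m) / 4 = 0.4125
Var(rm) = Σ(rm − r̄m)² / 4 = 0.3150
β = Cov / Var = 0.4125 / 0.3150 = 1.3095

1.31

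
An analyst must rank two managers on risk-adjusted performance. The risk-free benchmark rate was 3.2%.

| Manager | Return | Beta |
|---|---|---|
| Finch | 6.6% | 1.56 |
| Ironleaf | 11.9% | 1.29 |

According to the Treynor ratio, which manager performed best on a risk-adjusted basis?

Finch: Treynor = (6.6% − 3.2%) / 1.56 = 2.179
Ironleaf: Treynor = (11.9% − 3.2%) / 1.29 = 6.744
Highest: Ironleaf (6.744).

Ironleaf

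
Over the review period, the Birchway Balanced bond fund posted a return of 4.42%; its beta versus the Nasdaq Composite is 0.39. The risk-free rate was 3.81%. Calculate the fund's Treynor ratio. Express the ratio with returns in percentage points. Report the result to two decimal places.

1.56

Treynor = (Rp − Rf) / β = (4.42% − 3.81%) / 0.39 = 0.61 / 0.39 = 1.5641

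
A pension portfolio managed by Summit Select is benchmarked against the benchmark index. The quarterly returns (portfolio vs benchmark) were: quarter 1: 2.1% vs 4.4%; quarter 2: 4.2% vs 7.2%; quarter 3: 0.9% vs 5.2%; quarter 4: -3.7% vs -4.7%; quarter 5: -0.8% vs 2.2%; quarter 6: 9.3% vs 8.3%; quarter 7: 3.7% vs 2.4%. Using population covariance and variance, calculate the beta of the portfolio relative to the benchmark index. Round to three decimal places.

0.812

r̄p = 2.2429%,  r̄m = 3.5714%
Cov = Σ(rp − r̄p)(rm − r̄m) / 7 = 12.8269
Var(rm) = Σ(rm − r̄m)² / 7 = 15.7906
β = Cov / Var = 12.8269 / 15.7906 = 0.8123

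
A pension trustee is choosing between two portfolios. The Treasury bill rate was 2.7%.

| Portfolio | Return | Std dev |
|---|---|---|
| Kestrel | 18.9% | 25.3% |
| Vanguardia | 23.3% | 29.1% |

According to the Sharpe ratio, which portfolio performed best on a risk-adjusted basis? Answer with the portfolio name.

Vanguardia

Kestrel: Sharpe ratio = (18.9% − 2.7%) / 25.3% = 0.640
Vanguardia: Sharpe ratio = (23.3% − 2.7%) / 29.1% = 0.708
Highest: Vanguardia (0.708).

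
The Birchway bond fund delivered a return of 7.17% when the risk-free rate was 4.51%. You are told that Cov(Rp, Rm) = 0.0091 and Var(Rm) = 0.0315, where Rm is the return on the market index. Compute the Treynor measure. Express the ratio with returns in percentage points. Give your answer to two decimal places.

β = Cov / Var = 0.0091 / 0.0315 = 0.2889
Treynor = (Rp − Rf) / β = (7.17% − 4.51%) / 0.2889 = 2.66 / 0.2889 = 9.2073

9.21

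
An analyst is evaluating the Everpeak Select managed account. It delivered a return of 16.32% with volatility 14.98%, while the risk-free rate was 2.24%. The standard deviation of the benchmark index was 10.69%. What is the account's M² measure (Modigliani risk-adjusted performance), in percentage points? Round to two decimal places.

Sharpe = (Rp − Rf) / σp = (16.32% − 2.24%) / 14.98% = 0.9399
M² = Rf + Sharpe × σm = 2.24% + 0.9399 × 10.69% = 12.2875%

12.29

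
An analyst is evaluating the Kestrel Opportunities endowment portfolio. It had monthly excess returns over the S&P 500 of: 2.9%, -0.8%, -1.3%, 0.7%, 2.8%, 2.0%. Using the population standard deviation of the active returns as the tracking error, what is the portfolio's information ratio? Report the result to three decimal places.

μ = (2.9 − 0.8 − 1.3 + 0.7 + 2.8 + 2) / 6 = 1.0500%
Σ(r − μ)² = 16.4550; population σ = √(16.4550/6) = 1.6560%
IR = μ / tracking error = 1.0500 / 1.6560 = 0.6341

0.634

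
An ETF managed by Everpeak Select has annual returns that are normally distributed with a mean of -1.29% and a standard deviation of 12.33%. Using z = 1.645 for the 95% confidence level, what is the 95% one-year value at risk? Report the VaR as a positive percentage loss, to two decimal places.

21.57

VaR (as % loss) = −(μ − z·σ) = −(-1.29% − 1.645 × 12.33%) = −(-21.57285%) = 21.57285%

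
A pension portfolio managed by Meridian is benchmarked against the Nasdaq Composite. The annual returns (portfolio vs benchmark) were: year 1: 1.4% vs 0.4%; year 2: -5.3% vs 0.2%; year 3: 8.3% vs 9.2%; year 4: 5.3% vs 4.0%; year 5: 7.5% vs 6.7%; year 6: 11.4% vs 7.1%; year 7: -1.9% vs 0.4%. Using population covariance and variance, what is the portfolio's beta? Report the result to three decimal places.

1.432

r̄p = 3.8143%,  r̄m = 4.0000%
Cov = Σ(rp − r̄p)(rm − r̄m) / 7 = 17.2414
Var(rm) = Σ(rm − r̄m)² / 7 = 12.0429
β = Cov / Var = 17.2414 / 12.0429 = 1.4317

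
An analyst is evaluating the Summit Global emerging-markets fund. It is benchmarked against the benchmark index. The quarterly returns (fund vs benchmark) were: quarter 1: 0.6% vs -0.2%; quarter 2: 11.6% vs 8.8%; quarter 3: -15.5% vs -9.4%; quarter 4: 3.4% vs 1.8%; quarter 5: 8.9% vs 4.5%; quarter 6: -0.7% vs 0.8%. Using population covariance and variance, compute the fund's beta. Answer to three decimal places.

r̄p = 1.3833%,  r̄m = 1.0500%
Cov = Σ(rp − r̄p)(rm − r̄m) / 6 = 47.4258
Var(rm) = Σ(rm − r̄m)² / 6 = 30.5592
β = Cov / Var = 47.4258 / 30.5592 = 1.5519

1.552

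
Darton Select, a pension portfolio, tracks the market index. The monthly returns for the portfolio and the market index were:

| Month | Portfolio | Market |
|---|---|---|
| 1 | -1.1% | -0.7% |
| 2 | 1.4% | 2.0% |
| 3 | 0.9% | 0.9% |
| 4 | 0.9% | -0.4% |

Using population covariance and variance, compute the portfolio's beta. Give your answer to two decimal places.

r̄p = 0.5250%,  r̄m = 0.4500%
Cov = Σ(rp − r̄p)(rm − r̄m) / 4 = 0.7688
Var(rm) = Σ(rm − r̄m)² / 4 = 1.1625
β = Cov / Var = 0.7688 / 1.1625 = 0.6613

0.66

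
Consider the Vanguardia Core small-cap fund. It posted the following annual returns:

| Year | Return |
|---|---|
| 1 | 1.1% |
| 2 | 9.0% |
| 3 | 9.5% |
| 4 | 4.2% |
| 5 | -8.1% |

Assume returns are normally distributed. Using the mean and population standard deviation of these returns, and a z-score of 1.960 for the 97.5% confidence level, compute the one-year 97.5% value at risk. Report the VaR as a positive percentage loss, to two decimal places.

9.45

r̄ = (1.1 + 9 + 9.5 + 4.2 − 8.1) / 5 = 3.1400%
Σ(r − r̄)² = (1.1 − 3.1400)² + (9 − 3.1400)² + … = 206.4120
σ = √[206.4120 / 5] = 6.4251%
VaR = −(r̄ − z·σ) = −(3.1400 − 1.960 × 6.4251) = −(-9.4532) = 9.4532%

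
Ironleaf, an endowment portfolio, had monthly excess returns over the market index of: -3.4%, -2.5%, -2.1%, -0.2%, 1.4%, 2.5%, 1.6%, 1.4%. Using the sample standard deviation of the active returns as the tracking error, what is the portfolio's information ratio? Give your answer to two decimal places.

-0.07

Mean return μ = -1.30 / 8 = -0.1625%
Σ(r − μ)² = (-3.4 − (-0.1625))² + (-2.5 − (-0.1625))² + … = 34.7788
sample σ = √(34.7788 / 7) = √4.9684 = 2.2290%
IR = μ / tracking error = -0.1625 / 2.2290 = -0.0729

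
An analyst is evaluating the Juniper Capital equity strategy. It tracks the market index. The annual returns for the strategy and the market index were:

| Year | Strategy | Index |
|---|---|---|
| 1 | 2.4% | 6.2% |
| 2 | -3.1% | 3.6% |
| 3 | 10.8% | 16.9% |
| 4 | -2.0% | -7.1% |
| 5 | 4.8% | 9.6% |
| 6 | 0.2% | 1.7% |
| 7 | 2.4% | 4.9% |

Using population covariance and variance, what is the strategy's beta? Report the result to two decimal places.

0.55

r̄p = 2.2143%,  r̄m = 5.1143%
Cov = Σ(rp − r̄p)(rm − r̄m) / 7 = 25.6212
Var(rm) = Σ(rm − r̄m)² / 7 = 46.1984
β = Cov / Var = 25.6212 / 46.1984 = 0.5546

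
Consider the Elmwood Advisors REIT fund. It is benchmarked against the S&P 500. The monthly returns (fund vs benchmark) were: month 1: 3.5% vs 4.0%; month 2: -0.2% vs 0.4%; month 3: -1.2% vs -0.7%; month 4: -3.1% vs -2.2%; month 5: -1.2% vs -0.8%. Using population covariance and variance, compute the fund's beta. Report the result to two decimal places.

1.04

r̄p = -0.4400%,  r̄m = 0.1400%
Cov = Σ(rp − r̄p)(rm − r̄m) / 5 = 4.5696
Var(rm) = Σ(rm − r̄m)² / 5 = 4.4064
β = Cov / Var = 4.5696 / 4.4064 = 1.0370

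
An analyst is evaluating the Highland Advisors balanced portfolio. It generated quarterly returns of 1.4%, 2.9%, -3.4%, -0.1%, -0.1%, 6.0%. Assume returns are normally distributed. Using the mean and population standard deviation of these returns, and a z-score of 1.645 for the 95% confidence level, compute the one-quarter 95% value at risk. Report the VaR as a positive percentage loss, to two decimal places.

3.65

r̄ = (1.4 + 2.9 − 3.4 − 0.1 − 0.1 + 6) / 6 = 6.70 / 6 = 1.1167%
Σ(r − r̄)² = (1.4 − 1.1167)² + (2.9 − 1.1167)² + (-3.4 − 1.1167)² + … = 50.4683
σ = √[50.4683 / 6] = 2.9002%
VaR = −(r̄ − z·σ) = −(1.1167 − 1.645 × 2.9002) = −(-3.6541) = 3.6541%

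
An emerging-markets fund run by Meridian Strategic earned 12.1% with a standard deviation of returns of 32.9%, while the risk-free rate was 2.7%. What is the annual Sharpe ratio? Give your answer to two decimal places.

0.29

Sharpe = (Rp − Rf) / σp = (12.1% − 2.7%) / 32.9% = 9.40% / 32.9% = 0.2857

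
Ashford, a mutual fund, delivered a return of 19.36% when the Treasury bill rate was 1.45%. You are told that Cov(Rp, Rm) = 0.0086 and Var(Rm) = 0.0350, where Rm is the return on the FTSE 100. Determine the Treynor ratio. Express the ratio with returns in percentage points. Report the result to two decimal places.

72.89

β = Cov / Var = 0.0086 / 0.0350 = 0.2457
Treynor = (Rp − Rf) / β = (19.36% − 1.45%) / 0.2457 = 17.91 / 0.2457 = 72.8938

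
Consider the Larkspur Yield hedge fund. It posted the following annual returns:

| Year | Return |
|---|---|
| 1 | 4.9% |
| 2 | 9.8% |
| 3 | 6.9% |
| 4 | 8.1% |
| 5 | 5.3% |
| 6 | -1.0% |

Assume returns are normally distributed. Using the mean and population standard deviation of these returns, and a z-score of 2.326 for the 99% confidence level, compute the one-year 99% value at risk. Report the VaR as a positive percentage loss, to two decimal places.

2.26

r̄ = (4.9 + 9.8 + 6.9 + 8.1 + 5.3 − 1) / 6 = 34.00 / 6 = 5.6667%
Σ(r − r̄)² = (4.9 − 5.6667)² + (9.8 − 5.6667)² + (6.9 − 5.6667)² + … = 69.6933
population σ = √(69.6933 / 6) = √11.6156 = 3.4082%
VaR = −(r̄ − z·σ) = −(5.6667 − 2.326 × 3.4082) = −(-2.2608) = 2.2608%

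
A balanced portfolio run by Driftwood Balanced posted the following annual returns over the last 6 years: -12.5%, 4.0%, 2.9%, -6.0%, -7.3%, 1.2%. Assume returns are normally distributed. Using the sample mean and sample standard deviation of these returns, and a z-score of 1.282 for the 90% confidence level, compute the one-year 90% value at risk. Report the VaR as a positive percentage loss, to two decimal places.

Mean return μ = -17.70 / 6 = -2.9500%
Sample σ = √[Σ(r − μ)² / 5] = √[219.1750 / 5] = √43.8350 = 6.6208%
VaR = −(μ − z·σ) = −(-2.9500 − 1.282 × 6.6208) = −(-11.4379) = 11.4379%

11.44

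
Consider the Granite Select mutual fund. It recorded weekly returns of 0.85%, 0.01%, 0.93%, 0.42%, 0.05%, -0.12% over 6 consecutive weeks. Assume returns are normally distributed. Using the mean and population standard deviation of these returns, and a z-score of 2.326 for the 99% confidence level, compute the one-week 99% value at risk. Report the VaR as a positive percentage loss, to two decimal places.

Mean return r̄ = 2.140 / 6 = 0.3567%
Σ(r − r̄)² = (0.85 − 0.3567)² + (0.01 − 0.3567)² + … = 1.0175
population σ = √(1.0175 / 6) = √0.1696 = 0.4118%
VaR = −(r̄ − z·σ) = −(0.3567 − 2.326 × 0.4118) = −(-0.6011) = 0.6011%

0.60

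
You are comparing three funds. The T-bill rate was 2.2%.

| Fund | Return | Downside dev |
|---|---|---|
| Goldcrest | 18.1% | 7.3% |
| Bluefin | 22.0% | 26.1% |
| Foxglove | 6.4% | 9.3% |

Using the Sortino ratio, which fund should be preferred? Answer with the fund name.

Goldcrest: Sortino ratio = (18.1% − 2.2%) / 7.3% = 2.178
Bluefin: Sortino ratio = (22.0% − 2.2%) / 26.1% = 0.759
Foxglove: Sortino ratio = (6.4% − 2.2%) / 9.3% = 0.452
Highest: Goldcrest (2.178).

Goldcrest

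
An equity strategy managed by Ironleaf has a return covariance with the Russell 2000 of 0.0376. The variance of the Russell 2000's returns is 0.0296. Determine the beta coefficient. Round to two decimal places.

β = Cov(Rp, Rm) / Var(Rm) = 0.0376 / 0.0296 = 1.2703

1.27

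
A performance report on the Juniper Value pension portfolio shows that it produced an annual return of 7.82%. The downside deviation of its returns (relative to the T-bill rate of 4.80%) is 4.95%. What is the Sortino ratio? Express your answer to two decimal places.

Sortino = (Rp − Rf) / σd = (7.82% − 4.80%) / 4.95% = 3.02% / 4.95% = 0.6101

0.61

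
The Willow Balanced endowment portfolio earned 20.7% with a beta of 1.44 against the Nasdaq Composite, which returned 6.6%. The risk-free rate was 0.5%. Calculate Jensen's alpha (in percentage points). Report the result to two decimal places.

CAPM expected return = Rf + β(Rm − Rf) = 0.5% + 1.44 × (6.6% − 0.5%) = 0.5 + 1.44 × 6.10 = 9.2840%
Jensen's α = Rp − E[R] = 20.7% − 9.2840% = 11.4160

11.42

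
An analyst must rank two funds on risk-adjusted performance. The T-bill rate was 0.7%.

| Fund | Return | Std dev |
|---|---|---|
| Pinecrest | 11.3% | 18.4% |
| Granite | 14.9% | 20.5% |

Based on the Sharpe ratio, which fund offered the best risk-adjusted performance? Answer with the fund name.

Granite

Pinecrest: Sharpe ratio = (11.3% − 0.7%) / 18.4% = 0.576
Granite: Sharpe ratio = (14.9% − 0.7%) / 20.5% = 0.693
Highest: Granite (0.693).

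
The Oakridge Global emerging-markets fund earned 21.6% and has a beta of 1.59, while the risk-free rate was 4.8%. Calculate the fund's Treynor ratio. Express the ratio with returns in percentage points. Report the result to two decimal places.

Treynor = (Rp − Rf) / β = (21.6% − 4.8%) / 1.59 = 16.80 / 1.59 = 10.5660

10.57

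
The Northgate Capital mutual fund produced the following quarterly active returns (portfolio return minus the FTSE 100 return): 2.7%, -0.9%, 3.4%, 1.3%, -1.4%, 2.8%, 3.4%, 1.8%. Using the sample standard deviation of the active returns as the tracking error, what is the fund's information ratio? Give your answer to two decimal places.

r̄ = (2.7 − 0.9 + 3.4 + 1.3 − 1.4 + 2.8 + 3.4 + 1.8) / 8 = 1.6375%
Σ(r − r̄)² = (2.7 − 1.6375)² + (-0.9 − 1.6375)² + … = 24.4988
σ = √[24.4988 / 7] = 1.8708%
IR = r̄ / tracking error = 1.6375 / 1.8708 = 0.8753

0.88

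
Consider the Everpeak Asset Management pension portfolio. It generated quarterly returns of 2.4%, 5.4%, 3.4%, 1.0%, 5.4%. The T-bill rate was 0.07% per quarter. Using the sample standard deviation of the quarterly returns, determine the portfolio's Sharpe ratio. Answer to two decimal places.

1.80

r̄ = (2.4 + 5.4 + 3.4 + 1 + 5.4) / 5 = 3.5200%
Sample std dev = √[14.6880 / 4] = 1.9162%
Sharpe = (r̄ − rf) / σ = (3.5200 − 0.07) / 1.9162 = 3.4500 / 1.9162 = 1.8004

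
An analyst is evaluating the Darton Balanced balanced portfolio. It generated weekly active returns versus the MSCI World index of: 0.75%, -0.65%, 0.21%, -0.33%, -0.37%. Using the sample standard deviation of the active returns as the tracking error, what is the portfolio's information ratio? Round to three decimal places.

r̄ = (0.75 − 0.65 + 0.21 − 0.33 − 0.37) / 5 = -0.0780%
Σ(r − r̄)² = (0.75 − (-0.0780))² + (-0.65 − (-0.0780))² + (0.21 − (-0.0780))² + … = 1.2445
sample σ = √(1.2445 / 4) = √0.3111 = 0.5578%
IR = r̄ / tracking error = -0.0780 / 0.5578 = -0.1398

-0.140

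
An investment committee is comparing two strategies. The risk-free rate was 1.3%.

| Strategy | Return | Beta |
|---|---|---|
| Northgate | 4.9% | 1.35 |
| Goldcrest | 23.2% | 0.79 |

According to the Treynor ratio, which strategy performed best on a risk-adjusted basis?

Goldcrest

Northgate: Treynor = (4.9% − 1.3%) / 1.35 = 2.667
Goldcrest: Treynor = (23.2% − 1.3%) / 0.79 = 27.722
Highest: Goldcrest (27.722).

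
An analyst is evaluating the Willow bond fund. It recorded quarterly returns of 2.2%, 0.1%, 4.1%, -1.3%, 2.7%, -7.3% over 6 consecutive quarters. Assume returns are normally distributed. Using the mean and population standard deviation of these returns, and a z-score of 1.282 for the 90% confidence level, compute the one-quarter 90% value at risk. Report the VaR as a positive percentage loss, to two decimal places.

Mean return r̄ = 0.50 / 6 = 0.0833%
Σ(r − r̄)² = (2.2 − 0.0833)² + (0.1 − 0.0833)² + … = 83.8883
σ = √[83.8883 / 6] = 3.7392%
VaR = −(r̄ − z·σ) = −(0.0833 − 1.282 × 3.7392) = −(-4.7104) = 4.7104%

4.71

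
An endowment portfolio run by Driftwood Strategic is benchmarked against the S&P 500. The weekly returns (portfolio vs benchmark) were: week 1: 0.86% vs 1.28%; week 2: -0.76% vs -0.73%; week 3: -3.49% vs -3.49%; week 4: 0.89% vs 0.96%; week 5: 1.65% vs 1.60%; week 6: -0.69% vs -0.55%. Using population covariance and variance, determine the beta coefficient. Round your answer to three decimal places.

0.971

r̄p = -0.2567%,  r̄m = -0.1550%
Cov = Σ(rp − r̄p)(rm − r̄m) / 6 = 2.9118
Var(rm) = Σ(rm − r̄m)² / 6 = 2.9986
β = Cov / Var = 2.9118 / 2.9986 = 0.9711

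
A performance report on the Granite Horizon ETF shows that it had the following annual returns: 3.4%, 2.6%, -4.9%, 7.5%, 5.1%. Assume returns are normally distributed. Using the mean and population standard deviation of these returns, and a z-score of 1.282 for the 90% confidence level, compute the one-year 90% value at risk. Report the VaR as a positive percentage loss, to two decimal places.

r̄ = (3.4 + 2.6 − 4.9 + 7.5 + 5.1) / 5 = 2.7400%
Population σ = √[Σ(r − r̄)² / 5] = √[87.0520 / 5] = √17.4104 = 4.1726%
VaR = −(r̄ − z·σ) = −(2.7400 − 1.282 × 4.1726) = −(-2.6093) = 2.6093%

2.61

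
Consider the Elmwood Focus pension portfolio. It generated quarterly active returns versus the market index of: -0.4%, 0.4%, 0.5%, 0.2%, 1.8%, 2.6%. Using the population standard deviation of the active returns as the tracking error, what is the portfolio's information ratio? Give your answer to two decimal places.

0.83

r̄ = (-0.4 + 0.4 + 0.5 + 0.2 + 1.8 + 2.6) / 6 = 5.10 / 6 = 0.8500%
Σ(r − r̄)² = (-0.4 − 0.8500)² + (0.4 − 0.8500)² + … = 6.2750
population σ = √(6.2750 / 6) = √1.0458 = 1.0226%
IR = r̄ / tracking error = 0.8500 / 1.0226 = 0.8312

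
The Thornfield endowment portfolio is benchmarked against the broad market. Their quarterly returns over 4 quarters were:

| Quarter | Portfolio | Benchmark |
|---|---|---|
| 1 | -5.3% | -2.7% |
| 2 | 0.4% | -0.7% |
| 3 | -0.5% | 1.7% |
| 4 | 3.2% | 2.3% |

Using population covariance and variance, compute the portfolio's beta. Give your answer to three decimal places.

r̄p = -0.5500%,  r̄m = 0.1500%
Cov = Σ(rp − r̄p)(rm − r̄m) / 4 = 5.2175
Var(rm) = Σ(rm − r̄m)² / 4 = 3.9675
β = Cov / Var = 5.2175 / 3.9675 = 1.3151

1.315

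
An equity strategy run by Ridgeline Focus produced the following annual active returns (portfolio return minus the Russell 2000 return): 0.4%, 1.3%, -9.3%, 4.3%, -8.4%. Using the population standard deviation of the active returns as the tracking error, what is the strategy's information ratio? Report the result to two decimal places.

μ = (0.4 + 1.3 − 9.3 + 4.3 − 8.4) / 5 = -2.3400%
Σ(r − μ)² = (0.4 − (-2.3400))² + (1.3 − (-2.3400))² + … = 150.0120
population σ = √(150.0120 / 5) = √30.0024 = 5.4774%
IR = μ / tracking error = -2.3400 / 5.4774 = -0.4272

-0.43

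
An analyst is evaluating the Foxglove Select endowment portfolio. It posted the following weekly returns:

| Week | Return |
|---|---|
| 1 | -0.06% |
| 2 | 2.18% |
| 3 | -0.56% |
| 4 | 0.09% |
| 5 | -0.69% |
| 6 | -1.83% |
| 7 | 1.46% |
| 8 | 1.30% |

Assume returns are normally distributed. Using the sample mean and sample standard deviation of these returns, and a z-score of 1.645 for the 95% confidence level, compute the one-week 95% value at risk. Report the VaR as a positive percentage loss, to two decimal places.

1.94

r̄ = (-0.06 + 2.18 − 0.56 + 0.09 − 0.69 − 1.83 + 1.46 + 1.3) / 8 = 1.890 / 8 = 0.2363%
Σ(r − r̄)² = 12.2778; sample σ = √(12.2778/7) = 1.3244%
VaR = −(r̄ − z·σ) = −(0.2363 − 1.645 × 1.3244) = −(-1.9423) = 1.9423%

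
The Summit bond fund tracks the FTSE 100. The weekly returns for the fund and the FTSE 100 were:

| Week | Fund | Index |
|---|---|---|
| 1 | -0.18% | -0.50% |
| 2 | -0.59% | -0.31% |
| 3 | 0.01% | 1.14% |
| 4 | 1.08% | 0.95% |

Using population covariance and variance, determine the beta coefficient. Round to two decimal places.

r̄p = 0.0800%,  r̄m = 0.3200%
Cov = Σ(rp − r̄p)(rm − r̄m) / 4 = 0.3020
Var(rm) = Σ(rm − r̄m)² / 4 = 0.5347
β = Cov / Var = 0.3020 / 0.5347 = 0.5648

0.56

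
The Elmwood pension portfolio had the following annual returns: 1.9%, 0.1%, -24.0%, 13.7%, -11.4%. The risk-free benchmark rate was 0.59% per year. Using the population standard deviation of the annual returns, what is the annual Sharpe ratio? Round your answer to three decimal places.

-0.354

r̄ = (1.9 + 0.1 − 24 + 13.7 − 11.4) / 5 = -19.70 / 5 = -3.9400%
Population σ = √[Σ(r − r̄)² / 5] = √[819.6520 / 5] = √163.9304 = 12.8035%
Sharpe = (r̄ − rf) / σ = (-3.9400 − 0.59) / 12.8035 = -4.5300 / 12.8035 = -0.3538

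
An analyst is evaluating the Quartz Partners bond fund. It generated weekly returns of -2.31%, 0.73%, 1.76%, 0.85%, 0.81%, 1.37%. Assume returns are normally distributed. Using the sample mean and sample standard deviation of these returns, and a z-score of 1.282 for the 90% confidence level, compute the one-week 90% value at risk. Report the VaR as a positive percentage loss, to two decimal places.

Mean return μ = 3.210 / 6 = 0.5350%
Σ(r − μ)² = 10.5048; sample σ = √(10.5048/5) = 1.4495%
VaR = −(μ − z·σ) = −(0.5350 − 1.282 × 1.4495) = −(-1.3233) = 1.3233%

1.32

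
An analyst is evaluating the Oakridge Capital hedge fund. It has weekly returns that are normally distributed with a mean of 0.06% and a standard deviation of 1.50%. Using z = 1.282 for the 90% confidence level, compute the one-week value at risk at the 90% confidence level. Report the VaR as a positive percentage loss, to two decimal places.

VaR (as % loss) = −(μ − z·σ) = −(0.06% − 1.282 × 1.50%) = −(-1.8630%) = 1.8630%

1.86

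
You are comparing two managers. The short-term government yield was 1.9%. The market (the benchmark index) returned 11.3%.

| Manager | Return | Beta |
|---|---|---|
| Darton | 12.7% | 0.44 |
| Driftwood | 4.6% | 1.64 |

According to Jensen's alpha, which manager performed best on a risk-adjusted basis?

Darton

Darton: α = 12.7% − [1.9% + 0.44 × (11.3% − 1.9%)] = 6.664
Driftwood: α = 4.6% − [1.9% + 1.64 × (11.3% − 1.9%)] = -12.716
Highest: Darton (6.664).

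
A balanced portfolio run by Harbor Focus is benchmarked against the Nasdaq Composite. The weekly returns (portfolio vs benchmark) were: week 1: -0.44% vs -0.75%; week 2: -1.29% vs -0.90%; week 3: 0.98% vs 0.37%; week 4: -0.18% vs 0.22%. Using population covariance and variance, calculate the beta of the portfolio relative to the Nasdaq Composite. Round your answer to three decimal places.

1.228

r̄p = -0.2325%,  r̄m = -0.2650%
Cov = Σ(rp − r̄p)(rm − r̄m) / 4 = 0.3919
Var(rm) = Σ(rm − r̄m)² / 4 = 0.3192
β = Cov / Var = 0.3919 / 0.3192 = 1.2278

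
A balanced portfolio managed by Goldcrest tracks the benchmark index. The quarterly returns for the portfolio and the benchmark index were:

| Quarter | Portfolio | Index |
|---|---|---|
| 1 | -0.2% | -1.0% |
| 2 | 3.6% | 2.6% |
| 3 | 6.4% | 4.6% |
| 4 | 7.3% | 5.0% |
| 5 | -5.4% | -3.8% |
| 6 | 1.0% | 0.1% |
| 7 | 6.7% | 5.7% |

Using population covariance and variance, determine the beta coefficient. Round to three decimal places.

r̄p = 2.7714%,  r̄m = 1.8857%
Cov = Σ(rp − r̄p)(rm − r̄m) / 7 = 13.9610
Var(rm) = Σ(rm − r̄m)² / 7 = 10.8527
β = Cov / Var = 13.9610 / 10.8527 = 1.2864

1.286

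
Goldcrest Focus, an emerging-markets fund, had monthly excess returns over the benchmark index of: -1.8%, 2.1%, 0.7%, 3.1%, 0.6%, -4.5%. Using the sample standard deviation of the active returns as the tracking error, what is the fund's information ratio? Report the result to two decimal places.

0.01

Mean return r̄ = 0.20 / 6 = 0.0333%
Σ(r − r̄)² = (-1.8 − 0.0333)² + (2.1 − 0.0333)² + (0.7 − 0.0333)² + … = 38.3533
σ = √[38.3533 / 5] = 2.7696%
IR = r̄ / tracking error = 0.0333 / 2.7696 = 0.0120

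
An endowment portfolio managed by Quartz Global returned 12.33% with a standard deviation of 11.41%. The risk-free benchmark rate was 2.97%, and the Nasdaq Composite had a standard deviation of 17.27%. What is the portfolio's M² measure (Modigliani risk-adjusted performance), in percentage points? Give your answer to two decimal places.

17.14

Sharpe = (Rp − Rf) / σp = (12.33% − 2.97%) / 11.41% = 0.8203
M² = Rf + Sharpe × σm = 2.97% + 0.8203 × 17.27% = 17.1366%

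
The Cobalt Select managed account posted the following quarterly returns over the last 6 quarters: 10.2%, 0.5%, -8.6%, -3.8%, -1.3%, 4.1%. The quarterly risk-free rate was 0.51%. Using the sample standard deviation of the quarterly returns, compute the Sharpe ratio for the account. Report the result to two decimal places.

Mean return r̄ = 1.10 / 6 = 0.1833%
Sample σ = √[Σ(r − r̄)² / 5] = √[210.9883 / 5] = √42.1977 = 6.4960%
Sharpe = (r̄ − rf) / σ = (0.1833 − 0.51) / 6.4960 = -0.3267 / 6.4960 = -0.0503

-0.05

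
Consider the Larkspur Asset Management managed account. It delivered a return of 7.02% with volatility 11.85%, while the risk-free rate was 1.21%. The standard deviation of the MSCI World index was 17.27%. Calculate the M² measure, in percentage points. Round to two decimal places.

9.68

Sharpe = (Rp − Rf) / σp = (7.02% − 1.21%) / 11.85% = 0.4903
M² = Rf + Sharpe × σm = 1.21% + 0.4903 × 17.27% = 9.6775%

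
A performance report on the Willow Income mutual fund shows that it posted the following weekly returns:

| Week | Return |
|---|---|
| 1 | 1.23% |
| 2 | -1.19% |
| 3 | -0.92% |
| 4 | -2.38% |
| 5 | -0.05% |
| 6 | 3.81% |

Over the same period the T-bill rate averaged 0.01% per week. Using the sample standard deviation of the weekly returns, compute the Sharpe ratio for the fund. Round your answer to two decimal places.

0.03

Mean return r̄ = 0.500 / 6 = 0.0833%
Σ(r − r̄)² = 23.9167; sample σ = √(23.9167/5) = 2.1871%
Sharpe = (r̄ − rf) / σ = (0.0833 − 0.01) / 2.1871 = 0.0733 / 2.1871 = 0.0335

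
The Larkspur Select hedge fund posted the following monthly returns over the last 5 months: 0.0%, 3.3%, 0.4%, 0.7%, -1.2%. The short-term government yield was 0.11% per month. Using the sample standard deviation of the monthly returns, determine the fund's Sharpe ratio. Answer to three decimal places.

0.321

Mean return r̄ = 3.20 / 5 = 0.6400%
Sample std dev = √[10.9320 / 4] = 1.6532%
Sharpe = (r̄ − rf) / σ = (0.6400 − 0.11) / 1.6532 = 0.5300 / 1.6532 = 0.3206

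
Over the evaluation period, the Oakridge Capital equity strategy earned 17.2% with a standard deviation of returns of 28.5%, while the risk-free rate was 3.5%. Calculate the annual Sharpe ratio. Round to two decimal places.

0.48

Sharpe = (Rp − Rf) / σp = (17.2% − 3.5%) / 28.5% = 13.70% / 28.5% = 0.4807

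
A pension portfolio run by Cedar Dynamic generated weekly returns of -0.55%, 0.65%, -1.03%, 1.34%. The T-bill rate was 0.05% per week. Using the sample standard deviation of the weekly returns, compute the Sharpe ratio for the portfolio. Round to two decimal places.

μ = (-0.55 + 0.65 − 1.03 + 1.34) / 4 = 0.1025%
Σ(r − μ)² = 3.5395; sample σ = √(3.5395/3) = 1.0862%
Sharpe = (μ − rf) / σ = (0.1025 − 0.05) / 1.0862 = 0.0525 / 1.0862 = 0.0483

0.05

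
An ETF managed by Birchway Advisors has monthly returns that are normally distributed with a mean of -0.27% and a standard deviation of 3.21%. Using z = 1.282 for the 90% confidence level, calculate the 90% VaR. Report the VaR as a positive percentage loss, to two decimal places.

4.39

VaR (as % loss) = −(μ − z·σ) = −(-0.27% − 1.282 × 3.21%) = −(-4.38522%) = 4.38522%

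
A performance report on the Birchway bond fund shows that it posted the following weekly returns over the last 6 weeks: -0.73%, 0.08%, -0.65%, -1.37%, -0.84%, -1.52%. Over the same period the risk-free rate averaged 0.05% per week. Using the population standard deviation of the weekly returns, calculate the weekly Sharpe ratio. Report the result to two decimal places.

Mean return r̄ = -5.030 / 6 = -0.8383%
Population std dev = √[1.6379 / 6] = 0.5225%
Sharpe = (r̄ − rf) / σ = (-0.8383 − 0.05) / 0.5225 = -0.8883 / 0.5225 = -1.7001

-1.70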